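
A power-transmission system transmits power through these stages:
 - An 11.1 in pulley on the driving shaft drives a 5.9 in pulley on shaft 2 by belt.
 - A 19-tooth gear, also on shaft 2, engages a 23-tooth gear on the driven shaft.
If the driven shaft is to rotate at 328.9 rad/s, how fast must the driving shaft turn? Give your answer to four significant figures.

211.6 rad/s

Overall ratio R = 0.53153 × 1.2105 = 0.64343.
Required input speed = output speed × R = 328.9 × 0.64343 = 211.63 rad/s.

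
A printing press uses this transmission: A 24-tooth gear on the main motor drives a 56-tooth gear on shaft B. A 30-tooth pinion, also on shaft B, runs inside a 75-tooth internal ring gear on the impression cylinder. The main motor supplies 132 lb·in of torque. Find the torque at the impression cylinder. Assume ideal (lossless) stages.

770 lb·in

After the gear mesh (56/24): 132 × 2.3333 = 308 lb·in
After the internal gear (75/30): 308 × 2.5 = 770 lb·in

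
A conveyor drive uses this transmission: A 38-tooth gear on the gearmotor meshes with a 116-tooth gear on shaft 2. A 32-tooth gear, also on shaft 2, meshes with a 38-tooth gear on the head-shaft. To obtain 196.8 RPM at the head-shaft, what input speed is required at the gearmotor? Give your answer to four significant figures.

713.4 RPM

Overall ratio R = 3.0526 × 1.1875 = 3.625.
Required input speed = output speed × R = 196.8 × 3.625 = 713.4 RPM.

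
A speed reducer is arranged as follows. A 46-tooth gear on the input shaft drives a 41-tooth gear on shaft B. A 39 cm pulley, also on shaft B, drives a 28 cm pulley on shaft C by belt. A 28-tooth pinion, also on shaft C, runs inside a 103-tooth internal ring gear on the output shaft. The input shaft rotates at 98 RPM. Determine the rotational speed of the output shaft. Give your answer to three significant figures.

41.6 RPM

Gear mesh: ratio = 41/46 = 0.8913, so shaft B turns at 98 / 0.8913 = 109.95 RPM.
Belt: ratio = 28/39 = 0.71795, so shaft C turns at 109.95 / 0.71795 = 153.15 RPM.
Internal gear: ratio = 103/28 = 3.6786, so the output shaft turns at 153.15 / 3.6786 = 41.632 RPM.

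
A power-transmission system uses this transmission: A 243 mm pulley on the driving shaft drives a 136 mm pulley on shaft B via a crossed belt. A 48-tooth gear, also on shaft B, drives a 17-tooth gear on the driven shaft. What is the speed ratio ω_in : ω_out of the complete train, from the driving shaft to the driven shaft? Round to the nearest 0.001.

0.198

Each stage contributes driven/driver: belt 136/243 = 0.55967, gear mesh 17/48 = 0.35417.
Overall: 0.55967 × 0.35417 = 0.19822.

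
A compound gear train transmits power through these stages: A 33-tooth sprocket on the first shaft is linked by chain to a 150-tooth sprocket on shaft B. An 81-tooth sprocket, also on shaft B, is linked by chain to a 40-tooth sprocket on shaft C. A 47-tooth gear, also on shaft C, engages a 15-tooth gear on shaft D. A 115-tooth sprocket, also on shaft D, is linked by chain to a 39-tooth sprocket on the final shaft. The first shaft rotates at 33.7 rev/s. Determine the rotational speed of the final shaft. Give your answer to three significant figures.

the first shaft → shaft B (chain, 150/33): 33.7 ÷ 4.5455 = 7.414 rev/s
shaft B → shaft C (chain, 40/81): 7.414 ÷ 0.49383 = 15.013 rev/s
shaft C → shaft D (gear mesh, 15/47): 15.013 ÷ 0.31915 = 47.042 rev/s
shaft D → the final shaft (chain, 39/115): 47.042 ÷ 0.33913 = 138.71 rev/s

139 rev/s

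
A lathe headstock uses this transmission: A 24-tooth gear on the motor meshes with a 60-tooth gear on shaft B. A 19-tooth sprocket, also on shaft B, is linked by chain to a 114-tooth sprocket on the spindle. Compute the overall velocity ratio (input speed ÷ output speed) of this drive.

Each stage contributes driven/driver: gear mesh 60/24 = 2.5, chain 114/19 = 6.
Overall: 2.5 × 6 = 15.

15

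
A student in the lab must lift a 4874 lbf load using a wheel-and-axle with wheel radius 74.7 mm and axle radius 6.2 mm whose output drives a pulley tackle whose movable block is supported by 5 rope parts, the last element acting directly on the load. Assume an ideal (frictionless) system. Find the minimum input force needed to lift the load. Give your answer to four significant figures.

Wheel-and-axle MA = R/r = 74.7/6.2 = 12.048.
Block-and-tackle MA = number of supporting rope parts = 5.
Combined ideal MA = 12.048 × 5 = 60.242.
Effort = load / MA = 4874 / 60.242 = 80.907 lbf.

80.91 lbf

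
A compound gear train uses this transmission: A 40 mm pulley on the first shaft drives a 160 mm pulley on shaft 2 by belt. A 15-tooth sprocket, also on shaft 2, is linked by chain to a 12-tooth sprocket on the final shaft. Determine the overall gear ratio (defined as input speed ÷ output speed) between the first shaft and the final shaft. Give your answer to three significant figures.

3.20

Each stage contributes driven/driver: belt 160/40 = 4, chain 12/15 = 0.8.
Overall: 4 × 0.8 = 3.2.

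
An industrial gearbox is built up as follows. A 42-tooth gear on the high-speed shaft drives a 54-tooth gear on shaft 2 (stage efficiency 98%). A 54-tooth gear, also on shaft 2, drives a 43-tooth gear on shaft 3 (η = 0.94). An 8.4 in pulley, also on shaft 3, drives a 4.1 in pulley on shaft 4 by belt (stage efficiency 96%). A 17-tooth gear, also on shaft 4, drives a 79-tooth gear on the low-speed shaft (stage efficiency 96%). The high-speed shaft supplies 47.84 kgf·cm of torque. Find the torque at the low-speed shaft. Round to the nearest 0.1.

94.3 kgf·cm

After the gear mesh (54/42): 47.84 × 1.2857 × 0.98 = 60.278 kgf·cm
After the gear mesh (43/54): 60.278 × 0.7963 × 0.94 = 45.119 kgf·cm
After the belt (4.1/8.4): 45.119 × 0.4881 × 0.96 = 21.142 kgf·cm
After the gear mesh (79/17): 21.142 × 4.6471 × 0.96 = 94.317 kgf·cm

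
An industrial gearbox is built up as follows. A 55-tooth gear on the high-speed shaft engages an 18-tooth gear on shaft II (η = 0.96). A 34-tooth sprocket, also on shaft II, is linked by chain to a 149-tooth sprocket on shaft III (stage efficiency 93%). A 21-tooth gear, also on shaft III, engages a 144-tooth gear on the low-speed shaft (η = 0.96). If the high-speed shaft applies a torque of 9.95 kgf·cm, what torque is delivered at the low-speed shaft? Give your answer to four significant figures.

Gear mesh: ratio = 18/55 = 0.32727; torque at shaft II = 9.95 × 0.32727 × 0.96 = 3.1261 kgf·cm.
Chain: ratio = 149/34 = 4.3824; torque at shaft III = 3.1261 × 4.3824 × 0.93 = 12.741 kgf·cm.
Gear mesh: ratio = 144/21 = 6.8571; torque at the low-speed shaft = 12.741 × 6.8571 × 0.96 = 83.87 kgf·cm.

83.87 kgf·cm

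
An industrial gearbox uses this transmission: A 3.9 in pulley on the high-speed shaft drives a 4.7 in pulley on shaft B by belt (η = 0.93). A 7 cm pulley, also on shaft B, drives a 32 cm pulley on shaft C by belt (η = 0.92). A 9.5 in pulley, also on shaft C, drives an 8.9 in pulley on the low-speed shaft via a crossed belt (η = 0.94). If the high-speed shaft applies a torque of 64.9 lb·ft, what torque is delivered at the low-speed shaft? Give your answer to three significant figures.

After the belt (4.7/3.9): 64.9 × 1.2051 × 0.93 = 72.738 lb·ft
After the belt (32/7): 72.738 × 4.5714 × 0.92 = 305.91 lb·ft
After the belt (8.9/9.5): 305.91 × 0.93684 × 0.94 = 269.4 lb·ft

269 lb·ft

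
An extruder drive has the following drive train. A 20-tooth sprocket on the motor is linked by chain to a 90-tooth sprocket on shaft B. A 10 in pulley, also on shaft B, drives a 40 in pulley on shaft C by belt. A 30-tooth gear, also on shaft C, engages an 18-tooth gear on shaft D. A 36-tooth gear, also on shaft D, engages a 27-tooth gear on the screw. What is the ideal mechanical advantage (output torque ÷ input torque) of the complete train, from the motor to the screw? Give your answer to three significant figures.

8.10

Each stage contributes driven/driver: chain 90/20 = 4.5, belt 40/10 = 4, gear mesh 18/30 = 0.6, gear mesh 27/36 = 0.75.
Overall: 4.5 × 4 × 0.6 × 0.75 = 8.1.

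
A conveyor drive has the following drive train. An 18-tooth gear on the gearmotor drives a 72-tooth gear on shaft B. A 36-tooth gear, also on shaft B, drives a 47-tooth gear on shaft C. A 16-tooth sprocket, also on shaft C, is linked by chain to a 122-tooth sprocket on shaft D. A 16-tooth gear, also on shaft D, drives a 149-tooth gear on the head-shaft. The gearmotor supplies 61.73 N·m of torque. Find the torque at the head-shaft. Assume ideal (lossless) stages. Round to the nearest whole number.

22891 N·m

After the gear mesh (72/18): 61.73 × 4 = 246.92 N·m
After the gear mesh (47/36): 246.92 × 1.3056 = 322.37 N·m
After the chain (122/16): 322.37 × 7.625 = 2458.1 N·m
After the gear mesh (149/16): 2458.1 × 9.3125 = 22891 N·m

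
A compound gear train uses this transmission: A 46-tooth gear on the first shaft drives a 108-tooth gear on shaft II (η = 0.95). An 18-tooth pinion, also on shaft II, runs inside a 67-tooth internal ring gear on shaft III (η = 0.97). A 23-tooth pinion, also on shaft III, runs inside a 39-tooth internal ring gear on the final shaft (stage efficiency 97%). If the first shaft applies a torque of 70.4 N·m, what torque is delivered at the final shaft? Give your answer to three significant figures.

932 N·m

After the gear mesh (108/46): 70.4 × 2.3478 × 0.95 = 157.02 N·m
After the internal gear (67/18): 157.02 × 3.7222 × 0.97 = 566.94 N·m
After the internal gear (39/23): 566.94 × 1.6957 × 0.97 = 932.49 N·m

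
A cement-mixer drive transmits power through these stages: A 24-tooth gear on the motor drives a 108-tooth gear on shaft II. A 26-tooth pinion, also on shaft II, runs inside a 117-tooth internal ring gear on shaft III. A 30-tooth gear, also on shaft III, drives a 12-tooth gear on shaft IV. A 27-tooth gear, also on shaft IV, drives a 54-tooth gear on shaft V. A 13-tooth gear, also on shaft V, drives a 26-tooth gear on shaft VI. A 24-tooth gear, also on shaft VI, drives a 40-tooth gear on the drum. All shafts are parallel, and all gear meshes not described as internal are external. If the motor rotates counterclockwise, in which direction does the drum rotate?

the motor → shaft II: external mesh, 1 reversal → CW.
shaft II → shaft III: internal mesh, same direction → CW.
shaft III → shaft IV: external mesh, 1 reversal → CCW.
shaft IV → shaft V: external mesh, 1 reversal → CW.
shaft V → shaft VI: external mesh, 1 reversal → CCW.
shaft VI → the drum: external mesh, 1 reversal → CW.
5 reversals in total — an odd number — so the drum turns opposite to the motor.

clockwise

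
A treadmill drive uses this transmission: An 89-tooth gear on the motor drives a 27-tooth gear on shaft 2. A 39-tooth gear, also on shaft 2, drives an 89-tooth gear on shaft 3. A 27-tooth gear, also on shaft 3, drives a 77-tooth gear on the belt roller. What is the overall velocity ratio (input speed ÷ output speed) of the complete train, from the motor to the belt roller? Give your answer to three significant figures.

Each stage contributes driven/driver: gear mesh 27/89 = 0.30337, gear mesh 89/39 = 2.2821, gear mesh 77/27 = 2.8519.
Overall: 0.30337 × 2.2821 × 2.8519 = 1.9744.

1.97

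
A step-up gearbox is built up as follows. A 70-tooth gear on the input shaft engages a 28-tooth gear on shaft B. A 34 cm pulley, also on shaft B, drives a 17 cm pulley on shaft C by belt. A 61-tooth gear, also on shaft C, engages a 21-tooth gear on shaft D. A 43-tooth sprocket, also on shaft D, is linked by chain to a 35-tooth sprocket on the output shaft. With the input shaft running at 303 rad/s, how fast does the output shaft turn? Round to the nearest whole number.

5407 rad/s

Gear mesh: ratio = 28/70 = 0.4, so shaft B turns at 303 / 0.4 = 757.5 rad/s.
Belt: ratio = 17/34 = 0.5, so shaft C turns at 757.5 / 0.5 = 1515 rad/s.
Gear mesh: ratio = 21/61 = 0.34426, so shaft D turns at 1515 / 0.34426 = 4400.7 rad/s.
Chain: ratio = 35/43 = 0.81395, so the output shaft turns at 4400.7 / 0.81395 = 5406.6 rad/s.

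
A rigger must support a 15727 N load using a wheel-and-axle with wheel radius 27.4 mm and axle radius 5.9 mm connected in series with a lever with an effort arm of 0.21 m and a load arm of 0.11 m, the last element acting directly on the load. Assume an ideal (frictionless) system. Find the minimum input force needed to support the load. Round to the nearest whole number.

1774 N

Wheel-and-axle MA = R/r = 27.4/5.9 = 4.6441.
Lever MA = effort arm / load arm = 0.21/0.11 = 1.9091.
Combined ideal MA = 4.6441 × 1.9091 = 8.8659.
Effort = load / MA = 15727 / 8.8659 = 1773.9 N.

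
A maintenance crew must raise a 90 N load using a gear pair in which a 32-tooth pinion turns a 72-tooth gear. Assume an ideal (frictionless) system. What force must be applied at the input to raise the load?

Gear pair MA = 72/32 = 2.25.
Effort = load / MA = 90 / 2.25 = 40 N.

40 N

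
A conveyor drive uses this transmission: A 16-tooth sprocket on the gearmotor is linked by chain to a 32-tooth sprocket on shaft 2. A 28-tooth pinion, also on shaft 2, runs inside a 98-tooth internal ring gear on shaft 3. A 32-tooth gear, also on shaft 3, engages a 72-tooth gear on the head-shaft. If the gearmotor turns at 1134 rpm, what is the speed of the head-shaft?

Chain: ratio = 32/16 = 2, so shaft 2 turns at 1134 / 2 = 567 rpm.
Internal gear: ratio = 98/28 = 3.5, so shaft 3 turns at 567 / 3.5 = 162 rpm.
Gear mesh: ratio = 72/32 = 2.25, so the head-shaft turns at 162 / 2.25 = 72 rpm.

72 rpm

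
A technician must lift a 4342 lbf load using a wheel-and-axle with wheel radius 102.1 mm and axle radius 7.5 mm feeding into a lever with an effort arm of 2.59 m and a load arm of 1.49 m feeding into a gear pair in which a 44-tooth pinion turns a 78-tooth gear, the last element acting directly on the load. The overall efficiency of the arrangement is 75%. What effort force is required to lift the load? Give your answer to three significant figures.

Wheel-and-axle MA = R/r = 102.1/7.5 = 13.613.
Lever MA = effort arm / load arm = 2.59/1.49 = 1.7383.
Gear pair MA = 78/44 = 1.7727.
Combined ideal MA = 13.613 × 1.7383 × 1.7727 = 41.949.
Actual MA = 41.949 × 0.75 = 31.462.
Effort = load / actual MA = 4342 / 31.462 = 138.01 lbf.

138 lbf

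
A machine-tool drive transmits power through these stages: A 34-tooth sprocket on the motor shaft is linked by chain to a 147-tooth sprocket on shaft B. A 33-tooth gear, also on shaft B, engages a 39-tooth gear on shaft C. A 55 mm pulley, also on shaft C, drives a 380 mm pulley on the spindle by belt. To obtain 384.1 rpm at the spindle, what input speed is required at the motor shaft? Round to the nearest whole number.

Overall ratio R = 4.3235 × 1.1818 × 6.9091 = 35.303.
Required input speed = output speed × R = 384.1 × 35.303 = 13560 rpm.

13560 rpm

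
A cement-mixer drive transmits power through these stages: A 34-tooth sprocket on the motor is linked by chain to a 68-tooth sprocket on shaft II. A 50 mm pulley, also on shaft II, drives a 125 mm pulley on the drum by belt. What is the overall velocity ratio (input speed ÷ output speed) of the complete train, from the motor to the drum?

5

Each stage contributes driven/driver: chain 68/34 = 2, belt 125/50 = 2.5.
Overall: 2 × 2.5 = 5.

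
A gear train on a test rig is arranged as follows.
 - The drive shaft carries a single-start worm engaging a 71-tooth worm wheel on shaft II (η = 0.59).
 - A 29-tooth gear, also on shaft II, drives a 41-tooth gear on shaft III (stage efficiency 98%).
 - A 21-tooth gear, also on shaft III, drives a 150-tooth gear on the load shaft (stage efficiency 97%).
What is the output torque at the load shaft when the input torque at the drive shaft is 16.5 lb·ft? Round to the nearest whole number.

6635 lb·ft

worm 71/1 = 71 → τ = 16.5·71·0.59 = 691.18 lb·ft
gear mesh 41/29 = 1.4138 → τ = 691.18·1.4138·0.98 = 957.65 lb·ft
gear mesh 150/21 = 7.1429 → τ = 957.65·7.1429·0.97 = 6635.1 lb·ft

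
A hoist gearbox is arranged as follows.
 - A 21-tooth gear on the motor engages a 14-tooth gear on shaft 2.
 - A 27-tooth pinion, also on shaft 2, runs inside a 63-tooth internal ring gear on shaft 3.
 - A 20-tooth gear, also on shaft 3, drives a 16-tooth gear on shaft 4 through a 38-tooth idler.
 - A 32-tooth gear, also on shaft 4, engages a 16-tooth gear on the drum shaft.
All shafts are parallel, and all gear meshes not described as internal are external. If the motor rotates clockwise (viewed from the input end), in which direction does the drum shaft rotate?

clockwise

the motor → shaft 2: external mesh, 1 reversal → CCW.
shaft 2 → shaft 3: internal mesh, same direction → CCW.
shaft 3 → shaft 4: driver → idler → driven is 2 external meshes, 2 reversals → CCW.
shaft 4 → the drum shaft: external mesh, 1 reversal → CW.
4 reversals in total — an even number — so the drum shaft turns the same way as the motor.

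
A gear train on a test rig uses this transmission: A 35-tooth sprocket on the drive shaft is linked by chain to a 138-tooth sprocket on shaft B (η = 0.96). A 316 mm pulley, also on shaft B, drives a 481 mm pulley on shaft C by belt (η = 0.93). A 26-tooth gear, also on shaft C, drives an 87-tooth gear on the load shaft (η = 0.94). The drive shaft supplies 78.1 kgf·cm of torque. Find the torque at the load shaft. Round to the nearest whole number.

Chain: ratio = 138/35 = 3.9429; torque at shaft B = 78.1 × 3.9429 × 0.96 = 295.62 kgf·cm.
Belt: ratio = 481/316 = 1.5222; torque at shaft C = 295.62 × 1.5222 × 0.93 = 418.48 kgf·cm.
Gear mesh: ratio = 87/26 = 3.3462; torque at the load shaft = 418.48 × 3.3462 × 0.94 = 1316.3 kgf·cm.

1316 kgf·cm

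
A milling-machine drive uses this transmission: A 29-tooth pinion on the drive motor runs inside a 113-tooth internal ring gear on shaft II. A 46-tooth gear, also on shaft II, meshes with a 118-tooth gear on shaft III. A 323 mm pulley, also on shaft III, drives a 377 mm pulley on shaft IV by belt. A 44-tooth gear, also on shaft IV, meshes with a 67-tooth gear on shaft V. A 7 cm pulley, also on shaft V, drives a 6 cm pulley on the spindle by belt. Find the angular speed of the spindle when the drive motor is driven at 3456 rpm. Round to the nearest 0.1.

internal gear 113/29 = 3.8966 → 3456/3.8966 = 886.94 rpm
gear mesh 118/46 = 2.5652 → 886.94/2.5652 = 345.76 rpm
belt 377/323 = 1.1672 → 345.76/1.1672 = 296.23 rpm
gear mesh 67/44 = 1.5227 → 296.23/1.5227 = 194.54 rpm
belt 6/7 = 0.85714 → 194.54/0.85714 = 226.96 rpm

227.0 rpm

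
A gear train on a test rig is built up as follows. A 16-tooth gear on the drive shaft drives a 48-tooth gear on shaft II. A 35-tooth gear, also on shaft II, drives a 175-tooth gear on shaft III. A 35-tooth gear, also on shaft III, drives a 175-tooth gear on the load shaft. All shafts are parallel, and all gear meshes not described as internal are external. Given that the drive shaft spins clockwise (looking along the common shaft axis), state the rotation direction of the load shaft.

counterclockwise

the drive shaft → shaft II: external mesh, 1 reversal → CCW.
shaft II → shaft III: external mesh, 1 reversal → CW.
shaft III → the load shaft: external mesh, 1 reversal → CCW.
3 reversals in total — an odd number — so the load shaft turns opposite to the drive shaft.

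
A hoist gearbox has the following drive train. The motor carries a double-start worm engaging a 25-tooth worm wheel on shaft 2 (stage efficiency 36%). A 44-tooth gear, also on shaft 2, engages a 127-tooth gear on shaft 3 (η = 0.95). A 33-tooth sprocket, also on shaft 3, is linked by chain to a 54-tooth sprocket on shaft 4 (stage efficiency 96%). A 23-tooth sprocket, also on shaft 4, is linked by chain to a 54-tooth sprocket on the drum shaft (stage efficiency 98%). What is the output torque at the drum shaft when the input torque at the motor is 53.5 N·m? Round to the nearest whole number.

2386 N·m

worm 25/2 = 12.5 → τ = 53.5·12.5·0.36 = 240.75 N·m
gear mesh 127/44 = 2.8864 → τ = 240.75·2.8864·0.95 = 660.15 N·m
chain 54/33 = 1.6364 → τ = 660.15·1.6364·0.96 = 1037 N·m
chain 54/23 = 2.3478 → τ = 1037·2.3478·0.98 = 2386.1 N·m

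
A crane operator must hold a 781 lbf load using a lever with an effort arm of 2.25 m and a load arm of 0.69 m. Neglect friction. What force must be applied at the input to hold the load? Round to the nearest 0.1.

239.5 lbf

Lever MA = effort arm / load arm = 2.25/0.69 = 3.2609.
Effort = load / MA = 781 / 3.2609 = 239.51 lbf.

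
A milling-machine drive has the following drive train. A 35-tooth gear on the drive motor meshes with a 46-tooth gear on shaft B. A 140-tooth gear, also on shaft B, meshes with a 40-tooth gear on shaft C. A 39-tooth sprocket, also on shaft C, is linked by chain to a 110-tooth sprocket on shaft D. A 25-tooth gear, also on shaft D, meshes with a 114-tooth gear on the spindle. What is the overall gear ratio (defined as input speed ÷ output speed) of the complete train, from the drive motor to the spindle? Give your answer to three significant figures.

4.83

Each stage contributes driven/driver: gear mesh 46/35 = 1.3143, gear mesh 40/140 = 0.28571, chain 110/39 = 2.8205, gear mesh 114/25 = 4.56.
Overall: 1.3143 × 0.28571 × 2.8205 × 4.56 = 4.8296.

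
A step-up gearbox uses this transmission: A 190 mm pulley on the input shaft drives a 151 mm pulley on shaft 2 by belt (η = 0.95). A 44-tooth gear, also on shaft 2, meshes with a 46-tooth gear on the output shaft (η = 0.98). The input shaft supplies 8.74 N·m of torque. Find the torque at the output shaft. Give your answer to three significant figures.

6.76 N·m

Belt: ratio = 151/190 = 0.79474; torque at shaft 2 = 8.74 × 0.79474 × 0.95 = 6.5987 N·m.
Gear mesh: ratio = 46/44 = 1.0455; torque at the output shaft = 6.5987 × 1.0455 × 0.98 = 6.7607 N·m.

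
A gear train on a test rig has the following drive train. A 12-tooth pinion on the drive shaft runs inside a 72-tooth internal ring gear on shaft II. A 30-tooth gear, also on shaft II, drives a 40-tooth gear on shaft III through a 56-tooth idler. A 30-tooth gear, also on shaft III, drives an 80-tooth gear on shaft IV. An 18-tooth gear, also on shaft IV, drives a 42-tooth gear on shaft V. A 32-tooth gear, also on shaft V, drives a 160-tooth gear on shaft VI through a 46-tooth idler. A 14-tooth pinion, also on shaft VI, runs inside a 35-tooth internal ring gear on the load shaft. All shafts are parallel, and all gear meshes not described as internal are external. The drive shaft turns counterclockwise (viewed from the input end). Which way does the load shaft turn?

the drive shaft → shaft II: internal mesh, same direction → CCW.
shaft II → shaft III: driver → idler → driven is 2 external meshes, 2 reversals → CCW.
shaft III → shaft IV: external mesh, 1 reversal → CW.
shaft IV → shaft V: external mesh, 1 reversal → CCW.
shaft V → shaft VI: driver → idler → driven is 2 external meshes, 2 reversals → CCW.
shaft VI → the load shaft: internal mesh, same direction → CCW.
6 reversals in total — an even number — so the load shaft turns the same way as the drive shaft.

counterclockwise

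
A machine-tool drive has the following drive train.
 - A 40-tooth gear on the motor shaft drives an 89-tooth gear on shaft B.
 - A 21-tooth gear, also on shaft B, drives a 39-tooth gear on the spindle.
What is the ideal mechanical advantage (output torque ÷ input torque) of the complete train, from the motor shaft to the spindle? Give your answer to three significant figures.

4.13

Each stage contributes driven/driver: gear mesh 89/40 = 2.225, gear mesh 39/21 = 1.8571.
Overall: 2.225 × 1.8571 = 4.1321.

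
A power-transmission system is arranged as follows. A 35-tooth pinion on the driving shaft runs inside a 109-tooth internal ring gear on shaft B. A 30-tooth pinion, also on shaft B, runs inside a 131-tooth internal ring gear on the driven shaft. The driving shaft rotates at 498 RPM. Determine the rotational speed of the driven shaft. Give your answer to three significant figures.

36.6 RPM

the driving shaft → shaft B (internal gear, 109/35): 498 ÷ 3.1143 = 159.91 RPM
shaft B → the driven shaft (internal gear, 131/30): 159.91 ÷ 4.3667 = 36.62 RPM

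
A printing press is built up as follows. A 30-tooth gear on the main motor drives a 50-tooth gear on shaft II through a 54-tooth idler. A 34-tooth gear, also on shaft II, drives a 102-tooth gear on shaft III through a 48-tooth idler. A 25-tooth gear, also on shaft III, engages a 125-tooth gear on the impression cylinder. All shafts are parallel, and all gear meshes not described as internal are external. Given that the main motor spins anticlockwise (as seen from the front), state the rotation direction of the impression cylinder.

the main motor → shaft II: driver → idler → driven is 2 external meshes, 2 reversals → CCW.
shaft II → shaft III: driver → idler → driven is 2 external meshes, 2 reversals → CCW.
shaft III → the impression cylinder: external mesh, 1 reversal → CW.
5 reversals in total — an odd number — so the impression cylinder turns opposite to the main motor.

clockwise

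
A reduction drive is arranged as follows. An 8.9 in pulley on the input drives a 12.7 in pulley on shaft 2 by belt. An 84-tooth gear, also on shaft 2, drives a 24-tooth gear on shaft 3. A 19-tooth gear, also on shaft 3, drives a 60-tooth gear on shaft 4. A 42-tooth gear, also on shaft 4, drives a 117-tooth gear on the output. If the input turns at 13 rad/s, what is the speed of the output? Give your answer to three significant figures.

3.62 rad/s

belt 12.7/8.9 = 1.427 → 13/1.427 = 9.1102 rad/s
gear mesh 24/84 = 0.28571 → 9.1102/0.28571 = 31.886 rad/s
gear mesh 60/19 = 3.1579 → 31.886/3.1579 = 10.097 rad/s
gear mesh 117/42 = 2.7857 → 10.097/2.7857 = 3.6246 rad/s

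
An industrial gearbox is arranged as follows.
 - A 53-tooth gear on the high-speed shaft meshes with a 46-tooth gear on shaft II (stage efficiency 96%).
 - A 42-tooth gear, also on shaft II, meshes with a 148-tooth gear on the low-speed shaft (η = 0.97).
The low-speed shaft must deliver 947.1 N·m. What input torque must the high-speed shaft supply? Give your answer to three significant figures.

Overall ratio R = 0.86792 × 3.5238 = 3.0584; overall efficiency η = 0.96 × 0.97 = 0.9312.
Input torque = output torque / (R × η) = 947.1 / (3.0584 × 0.9312) = 332.55 N·m.

333 N·m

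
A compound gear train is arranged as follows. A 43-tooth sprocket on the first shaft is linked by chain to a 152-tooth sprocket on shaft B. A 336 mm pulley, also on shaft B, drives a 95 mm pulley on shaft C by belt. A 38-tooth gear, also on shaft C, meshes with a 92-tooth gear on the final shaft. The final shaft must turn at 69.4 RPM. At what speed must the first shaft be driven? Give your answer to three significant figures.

Overall ratio R = 3.5349 × 0.28274 × 2.4211 = 2.4197.
Required input speed = output speed × R = 69.4 × 2.4197 = 167.93 RPM.

168 RPM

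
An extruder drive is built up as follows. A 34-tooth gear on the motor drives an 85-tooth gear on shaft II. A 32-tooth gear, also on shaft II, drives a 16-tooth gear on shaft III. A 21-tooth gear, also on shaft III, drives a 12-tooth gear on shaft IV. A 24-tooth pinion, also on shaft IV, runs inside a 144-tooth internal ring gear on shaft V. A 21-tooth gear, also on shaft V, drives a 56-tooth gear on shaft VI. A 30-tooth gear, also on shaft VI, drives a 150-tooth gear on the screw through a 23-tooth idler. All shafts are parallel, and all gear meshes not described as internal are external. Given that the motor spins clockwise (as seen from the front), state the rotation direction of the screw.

the motor → shaft II: external mesh, 1 reversal → CCW.
shaft II → shaft III: external mesh, 1 reversal → CW.
shaft III → shaft IV: external mesh, 1 reversal → CCW.
shaft IV → shaft V: internal mesh, same direction → CCW.
shaft V → shaft VI: external mesh, 1 reversal → CW.
shaft VI → the screw: driver → idler → driven is 2 external meshes, 2 reversals → CW.
6 reversals in total — an even number — so the screw turns the same way as the motor.

clockwise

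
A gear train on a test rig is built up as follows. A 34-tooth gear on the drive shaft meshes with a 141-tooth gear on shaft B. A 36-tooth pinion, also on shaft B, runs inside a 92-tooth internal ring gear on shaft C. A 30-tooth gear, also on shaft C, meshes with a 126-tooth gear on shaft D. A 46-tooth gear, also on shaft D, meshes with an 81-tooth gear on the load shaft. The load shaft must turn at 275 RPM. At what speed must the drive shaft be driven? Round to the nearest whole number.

21554 RPM

Overall ratio R = 4.1471 × 2.5556 × 4.2 × 1.7609 = 78.379.
Required input speed = output speed × R = 275 × 78.379 = 21554 RPM.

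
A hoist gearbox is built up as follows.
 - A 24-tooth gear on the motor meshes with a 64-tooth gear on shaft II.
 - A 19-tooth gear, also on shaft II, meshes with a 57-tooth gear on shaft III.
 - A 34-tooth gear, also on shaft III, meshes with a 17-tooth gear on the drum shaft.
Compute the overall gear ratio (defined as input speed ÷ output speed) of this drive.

Each stage contributes driven/driver: gear mesh 64/24 = 2.6667, gear mesh 57/19 = 3, gear mesh 17/34 = 0.5.
Overall: 2.6667 × 3 × 0.5 = 4.

4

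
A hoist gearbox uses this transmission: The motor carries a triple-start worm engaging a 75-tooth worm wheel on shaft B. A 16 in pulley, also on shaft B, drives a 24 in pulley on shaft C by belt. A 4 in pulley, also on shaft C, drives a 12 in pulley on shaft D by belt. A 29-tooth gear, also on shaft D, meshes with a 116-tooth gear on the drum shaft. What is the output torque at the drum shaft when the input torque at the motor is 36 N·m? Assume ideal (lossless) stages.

After the worm (75/3): 36 × 25 = 900 N·m
After the belt (24/16): 900 × 1.5 = 1350 N·m
After the belt (12/4): 1350 × 3 = 4050 N·m
After the gear mesh (116/29): 4050 × 4 = 16200 N·m

16200 N·m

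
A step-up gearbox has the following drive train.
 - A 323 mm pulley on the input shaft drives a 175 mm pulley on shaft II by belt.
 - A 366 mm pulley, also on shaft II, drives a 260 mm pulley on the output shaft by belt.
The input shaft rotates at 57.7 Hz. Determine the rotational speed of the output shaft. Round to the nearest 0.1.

149.9 Hz

Belt: ratio = 175/323 = 0.5418, so shaft II turns at 57.7 / 0.5418 = 106.5 Hz.
Belt: ratio = 260/366 = 0.71038, so the output shaft turns at 106.5 / 0.71038 = 149.92 Hz.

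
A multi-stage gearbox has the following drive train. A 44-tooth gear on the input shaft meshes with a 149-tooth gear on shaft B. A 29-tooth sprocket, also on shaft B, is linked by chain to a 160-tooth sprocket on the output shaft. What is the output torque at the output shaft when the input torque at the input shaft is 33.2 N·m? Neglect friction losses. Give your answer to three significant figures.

Gear mesh: ratio = 149/44 = 3.3864; torque at shaft B = 33.2 × 3.3864 = 112.43 N·m.
Chain: ratio = 160/29 = 5.5172; torque at the output shaft = 112.43 × 5.5172 = 620.29 N·m.

620 N·m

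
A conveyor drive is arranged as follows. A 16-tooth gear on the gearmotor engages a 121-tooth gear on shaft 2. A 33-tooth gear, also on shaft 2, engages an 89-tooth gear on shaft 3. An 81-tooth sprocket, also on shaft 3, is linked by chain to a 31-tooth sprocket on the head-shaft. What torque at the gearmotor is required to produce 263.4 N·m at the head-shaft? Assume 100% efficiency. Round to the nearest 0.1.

33.7 N·m

Overall ratio R = 7.5625 × 2.697 × 0.38272 = 7.8058.
Input torque = output torque / R = 263.4 / 7.8058 = 33.744 N·m.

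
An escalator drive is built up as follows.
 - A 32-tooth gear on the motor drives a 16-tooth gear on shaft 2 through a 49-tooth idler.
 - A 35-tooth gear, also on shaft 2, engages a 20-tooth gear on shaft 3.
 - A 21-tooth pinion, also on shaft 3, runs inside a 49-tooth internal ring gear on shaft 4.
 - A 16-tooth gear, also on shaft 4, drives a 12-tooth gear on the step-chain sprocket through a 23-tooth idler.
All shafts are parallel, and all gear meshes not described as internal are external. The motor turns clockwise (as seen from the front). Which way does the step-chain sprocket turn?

the motor → shaft 2: driver → idler → driven is 2 external meshes, 2 reversals → CW.
shaft 2 → shaft 3: external mesh, 1 reversal → CCW.
shaft 3 → shaft 4: internal mesh, same direction → CCW.
shaft 4 → the step-chain sprocket: driver → idler → driven is 2 external meshes, 2 reversals → CCW.
5 reversals in total — an odd number — so the step-chain sprocket turns opposite to the motor.

counterclockwise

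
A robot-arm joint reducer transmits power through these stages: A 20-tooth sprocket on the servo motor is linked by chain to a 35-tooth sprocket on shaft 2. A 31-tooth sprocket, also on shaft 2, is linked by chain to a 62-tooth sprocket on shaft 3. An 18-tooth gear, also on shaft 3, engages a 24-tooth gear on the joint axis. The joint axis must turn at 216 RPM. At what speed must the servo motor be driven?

Overall ratio R = 1.75 × 2 × 1.3333 = 4.6667.
Required input speed = output speed × R = 216 × 4.6667 = 1008 RPM.

1008 RPM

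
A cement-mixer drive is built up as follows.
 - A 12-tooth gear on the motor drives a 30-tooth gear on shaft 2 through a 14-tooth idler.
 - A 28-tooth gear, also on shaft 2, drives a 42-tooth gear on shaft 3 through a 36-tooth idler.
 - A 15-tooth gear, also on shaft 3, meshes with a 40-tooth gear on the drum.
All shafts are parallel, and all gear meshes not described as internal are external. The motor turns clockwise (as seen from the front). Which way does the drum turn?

anticlockwise

the motor → shaft 2: driver → idler → driven is 2 external meshes, 2 reversals → CW.
shaft 2 → shaft 3: driver → idler → driven is 2 external meshes, 2 reversals → CW.
shaft 3 → the drum: external mesh, 1 reversal → CCW.
5 reversals in total — an odd number — so the drum turns opposite to the motor.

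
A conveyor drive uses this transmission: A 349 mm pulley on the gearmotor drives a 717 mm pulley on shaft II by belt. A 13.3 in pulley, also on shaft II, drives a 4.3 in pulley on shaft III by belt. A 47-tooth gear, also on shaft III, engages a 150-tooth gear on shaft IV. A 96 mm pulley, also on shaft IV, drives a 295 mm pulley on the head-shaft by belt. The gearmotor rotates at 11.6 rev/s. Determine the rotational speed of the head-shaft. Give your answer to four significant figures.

the gearmotor → shaft II (belt, 717/349): 11.6 ÷ 2.0544 = 5.6463 rev/s
shaft II → shaft III (belt, 4.3/13.3): 5.6463 ÷ 0.32331 = 17.464 rev/s
shaft III → shaft IV (gear mesh, 150/47): 17.464 ÷ 3.1915 = 5.4721 rev/s
shaft IV → the head-shaft (belt, 295/96): 5.4721 ÷ 3.0729 = 1.7808 rev/s

1.781 rev/s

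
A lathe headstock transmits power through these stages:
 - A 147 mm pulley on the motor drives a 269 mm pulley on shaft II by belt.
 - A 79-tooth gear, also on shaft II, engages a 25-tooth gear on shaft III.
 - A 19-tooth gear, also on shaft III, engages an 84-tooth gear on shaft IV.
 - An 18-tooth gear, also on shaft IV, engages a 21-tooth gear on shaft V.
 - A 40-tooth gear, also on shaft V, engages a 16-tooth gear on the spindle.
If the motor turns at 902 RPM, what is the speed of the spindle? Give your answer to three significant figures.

755 RPM

belt 269/147 = 1.8299 → 902/1.8299 = 492.91 RPM
gear mesh 25/79 = 0.31646 → 492.91/0.31646 = 1557.6 RPM
gear mesh 84/19 = 4.4211 → 1557.6/4.4211 = 352.32 RPM
gear mesh 21/18 = 1.1667 → 352.32/1.1667 = 301.99 RPM
gear mesh 16/40 = 0.4 → 301.99/0.4 = 754.96 RPM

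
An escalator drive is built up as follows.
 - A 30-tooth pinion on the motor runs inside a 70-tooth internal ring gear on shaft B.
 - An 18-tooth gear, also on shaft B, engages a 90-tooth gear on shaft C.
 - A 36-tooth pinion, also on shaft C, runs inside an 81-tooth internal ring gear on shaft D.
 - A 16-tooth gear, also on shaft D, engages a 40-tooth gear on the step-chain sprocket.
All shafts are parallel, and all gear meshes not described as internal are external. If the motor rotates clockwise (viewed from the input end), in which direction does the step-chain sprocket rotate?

clockwise

the motor → shaft B: internal mesh, same direction → CW.
shaft B → shaft C: external mesh, 1 reversal → CCW.
shaft C → shaft D: internal mesh, same direction → CCW.
shaft D → the step-chain sprocket: external mesh, 1 reversal → CW.
2 reversals in total — an even number — so the step-chain sprocket turns the same way as the motor.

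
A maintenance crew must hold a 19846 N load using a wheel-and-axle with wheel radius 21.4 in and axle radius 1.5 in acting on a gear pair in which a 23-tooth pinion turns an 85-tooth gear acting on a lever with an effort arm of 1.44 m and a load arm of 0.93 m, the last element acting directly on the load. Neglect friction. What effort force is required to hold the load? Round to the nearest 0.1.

243.1 N

Wheel-and-axle MA = R/r = 21.4/1.5 = 14.267.
Gear pair MA = 85/23 = 3.6957.
Lever MA = effort arm / load arm = 1.44/0.93 = 1.5484.
Combined ideal MA = 14.267 × 3.6957 × 1.5484 = 81.638.
Effort = load / MA = 19846 / 81.638 = 243.1 N.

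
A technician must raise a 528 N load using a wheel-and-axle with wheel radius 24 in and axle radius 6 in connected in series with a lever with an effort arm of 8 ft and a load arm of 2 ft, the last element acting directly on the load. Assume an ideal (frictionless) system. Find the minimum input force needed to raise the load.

33 N

Wheel-and-axle MA = R/r = 24/6 = 4.
Lever MA = effort arm / load arm = 8/2 = 4.
Combined ideal MA = 4 × 4 = 16.
Effort = load / MA = 528 / 16 = 33 N.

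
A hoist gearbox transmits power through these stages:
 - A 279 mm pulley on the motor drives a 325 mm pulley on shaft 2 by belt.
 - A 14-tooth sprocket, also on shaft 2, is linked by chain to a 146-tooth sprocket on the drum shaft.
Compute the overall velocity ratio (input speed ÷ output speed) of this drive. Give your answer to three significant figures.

Each stage contributes driven/driver: belt 325/279 = 1.1649, chain 146/14 = 10.429.
Overall: 1.1649 × 10.429 = 12.148.

12.1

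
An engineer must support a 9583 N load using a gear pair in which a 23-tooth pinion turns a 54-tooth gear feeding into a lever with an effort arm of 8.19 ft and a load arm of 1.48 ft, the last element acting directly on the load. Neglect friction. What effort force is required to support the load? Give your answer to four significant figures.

Gear pair MA = 54/23 = 2.3478.
Lever MA = effort arm / load arm = 8.19/1.48 = 5.5338.
Combined ideal MA = 2.3478 × 5.5338 = 12.992.
Effort = load / MA = 9583 / 12.992 = 737.59 N.

737.6 N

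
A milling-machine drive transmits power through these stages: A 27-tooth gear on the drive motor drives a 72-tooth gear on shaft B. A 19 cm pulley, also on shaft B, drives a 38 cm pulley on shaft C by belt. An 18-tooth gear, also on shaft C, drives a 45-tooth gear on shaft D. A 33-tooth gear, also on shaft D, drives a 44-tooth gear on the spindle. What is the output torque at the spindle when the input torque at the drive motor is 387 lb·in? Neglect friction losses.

6880 lb·in

Gear mesh: ratio = 72/27 = 2.6667; torque at shaft B = 387 × 2.6667 = 1032 lb·in.
Belt: ratio = 38/19 = 2; torque at shaft C = 1032 × 2 = 2064 lb·in.
Gear mesh: ratio = 45/18 = 2.5; torque at shaft D = 2064 × 2.5 = 5160 lb·in.
Gear mesh: ratio = 44/33 = 1.3333; torque at the spindle = 5160 × 1.3333 = 6880 lb·in.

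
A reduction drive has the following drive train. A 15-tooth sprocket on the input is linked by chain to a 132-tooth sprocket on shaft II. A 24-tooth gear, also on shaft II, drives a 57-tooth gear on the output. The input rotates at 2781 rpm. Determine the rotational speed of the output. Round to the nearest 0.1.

133.1 rpm

Chain: ratio = 132/15 = 8.8, so shaft II turns at 2781 / 8.8 = 316.02 rpm.
Gear mesh: ratio = 57/24 = 2.375, so the output turns at 316.02 / 2.375 = 133.06 rpm.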